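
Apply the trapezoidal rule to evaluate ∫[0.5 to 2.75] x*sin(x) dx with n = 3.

f(x) = x*sin(x)
a = 0.5, b = 2.75, n = 3
h = (b - a)/n = 0.750000

Trapezoidal rule: (h/2)[f(x₀) + 2f(x₁) + 2f(x₂) + ... + f(xₙ)]

x_0 = 0.5000, f(x_0) = 0.239713, coefficient = 1
x_1 = 1.2500, f(x_1) = 1.186231, coefficient = 2
x_2 = 2.0000, f(x_2) = 1.818595, coefficient = 2
x_3 = 2.7500, f(x_3) = 1.049568, coefficient = 1

I ≈ (0.750000/2) × 7.298932 = 2.737099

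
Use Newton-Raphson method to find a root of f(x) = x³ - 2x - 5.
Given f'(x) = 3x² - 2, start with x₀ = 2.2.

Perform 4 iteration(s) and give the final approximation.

f(x) = x³ - 2x - 5
f'(x) = 3x² - 2
x₀ = 2.2

Newton-Raphson formula: x_{n+1} = x_n - f(x_n)/f'(x_n)

Iteration 1:
  f(2.200000) = 1.248000
  f'(2.200000) = 12.520000
  x_1 = 2.200000 - 1.248000/12.520000 = 2.100319
Iteration 2:
  f(2.100319) = 0.064589
  f'(2.100319) = 11.234026
  x_2 = 2.100319 - 0.064589/11.234026 = 2.094570
Iteration 3:
  f(2.094570) = 0.000208
  f'(2.094570) = 11.161672
  x_3 = 2.094570 - 0.000208/11.161672 = 2.094551
Iteration 4:
  f(2.094551) = 0.000000
  f'(2.094551) = 11.161438
  x_4 = 2.094551 - 0.000000/11.161438 = 2.094551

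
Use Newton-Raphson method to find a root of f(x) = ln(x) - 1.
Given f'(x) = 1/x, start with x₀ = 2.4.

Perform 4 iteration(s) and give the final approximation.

f(x) = ln(x) - 1
f'(x) = 1/x
x₀ = 2.4

Newton-Raphson formula: x_{n+1} = x_n - f(x_n)/f'(x_n)

Iteration 1:
  f(2.400000) = -0.124531
  f'(2.400000) = 0.416667
  x_1 = 2.400000 - (-0.124531)/0.416667 = 2.698875
Iteration 2:
  f(2.698875) = -0.007165
  f'(2.698875) = 0.370525
  x_2 = 2.698875 - (-0.007165)/0.370525 = 2.718212
Iteration 3:
  f(2.718212) = -0.000026
  f'(2.718212) = 0.367889
  x_3 = 2.718212 - (-0.000026)/0.367889 = 2.718282
Iteration 4:
  f(2.718282) = 0.000000
  f'(2.718282) = 0.367879
  x_4 = 2.718282 - 0.000000/0.367879 = 2.718282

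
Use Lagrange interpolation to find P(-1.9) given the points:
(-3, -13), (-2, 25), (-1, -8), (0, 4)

Lagrange interpolation formula:
P(x) = Σ yᵢ × Lᵢ(x)
where Lᵢ(x) = Π_{j≠i} (x - xⱼ)/(xᵢ - xⱼ)

L_0(-1.9) = (-1.9 - (-2))/(-3 - (-2)) × (-1.9 - (-1))/(-3 - (-1)) × (-1.9 - 0)/(-3 - 0) = -0.028500
L_1(-1.9) = (-1.9 - (-3))/(-2 - (-3)) × (-1.9 - (-1))/(-2 - (-1)) × (-1.9 - 0)/(-2 - 0) = 0.940500
L_2(-1.9) = (-1.9 - (-3))/(-1 - (-3)) × (-1.9 - (-2))/(-1 - (-2)) × (-1.9 - 0)/(-1 - 0) = 0.104500
L_3(-1.9) = (-1.9 - (-3))/(0 - (-3)) × (-1.9 - (-2))/(0 - (-2)) × (-1.9 - (-1))/(0 - (-1)) = -0.016500

P(-1.9) = (-13)×L_0(-1.9) + 25×L_1(-1.9) + (-8)×L_2(-1.9) + 4×L_3(-1.9)
P(-1.9) = 22.981000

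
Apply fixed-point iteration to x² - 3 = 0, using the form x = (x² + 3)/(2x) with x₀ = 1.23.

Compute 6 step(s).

Equation: x² - 3 = 0
Fixed-point form: x = (x² + 3)/(2x)
x₀ = 1.23

x_1 = g(1.230000) = 1.834512
x_2 = g(1.834512) = 1.734912
x_3 = g(1.734912) = 1.732053
x_4 = g(1.732053) = 1.732051
x_5 = g(1.732051) = 1.732051
x_6 = g(1.732051) = 1.732051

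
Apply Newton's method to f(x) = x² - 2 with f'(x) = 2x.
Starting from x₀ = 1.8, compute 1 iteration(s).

f(x) = x² - 2
f'(x) = 2x
x₀ = 1.8

Newton-Raphson formula: x_{n+1} = x_n - f(x_n)/f'(x_n)

Iteration 1:
  f(1.800000) = 1.240000
  f'(1.800000) = 3.600000
  x_1 = 1.800000 - 1.240000/3.600000 = 1.455556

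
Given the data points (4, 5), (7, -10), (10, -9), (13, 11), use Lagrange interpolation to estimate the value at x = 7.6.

Lagrange interpolation formula:
P(x) = Σ yᵢ × Lᵢ(x)
where Lᵢ(x) = Π_{j≠i} (x - xⱼ)/(xᵢ - xⱼ)

L_0(7.6) = (7.6 - 7)/(4 - 7) × (7.6 - 10)/(4 - 10) × (7.6 - 13)/(4 - 13) = -0.048000
L_1(7.6) = (7.6 - 4)/(7 - 4) × (7.6 - 10)/(7 - 10) × (7.6 - 13)/(7 - 13) = 0.864000
L_2(7.6) = (7.6 - 4)/(10 - 4) × (7.6 - 7)/(10 - 7) × (7.6 - 13)/(10 - 13) = 0.216000
L_3(7.6) = (7.6 - 4)/(13 - 4) × (7.6 - 7)/(13 - 7) × (7.6 - 10)/(13 - 10) = -0.032000

P(7.6) = 5×L_0(7.6) + (-10)×L_1(7.6) + (-9)×L_2(7.6) + 11×L_3(7.6)
P(7.6) = -11.176000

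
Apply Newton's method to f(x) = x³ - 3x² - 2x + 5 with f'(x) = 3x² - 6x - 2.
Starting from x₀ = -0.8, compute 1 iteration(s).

f(x) = x³ - 3x² - 2x + 5
f'(x) = 3x² - 6x - 2
x₀ = -0.8

Newton-Raphson formula: x_{n+1} = x_n - f(x_n)/f'(x_n)

Iteration 1:
  f(-0.800000) = 4.168000
  f'(-0.800000) = 4.720000
  x_1 = -0.800000 - 4.168000/4.720000 = -1.683051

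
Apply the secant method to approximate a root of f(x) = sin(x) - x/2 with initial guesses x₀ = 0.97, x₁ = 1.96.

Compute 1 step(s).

f(x) = sin(x) - x/2
x₀ = 0.97, x₁ = 1.96

Secant formula: x_{n+1} = x_n - f(x_n)(x_n - x_{n-1})/(f(x_n) - f(x_{n-1}))

Iteration 1:
  f(0.970000) = 0.339886
  f(1.960000) = -0.054788
  x_2 = 1.960000 - (-0.054788)×(1.960000 - 0.970000)/(-0.054788 - 0.339886)
       = 1.822569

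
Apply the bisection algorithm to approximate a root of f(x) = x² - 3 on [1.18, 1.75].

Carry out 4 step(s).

f(x) = x² - 3
Initial interval: [1.18, 1.75]

Iteration 1:
  c_1 = (1.180000 + 1.750000)/2 = 1.465000
  f(c_1) = f(1.465000) = -0.853775
  f(a) × f(c) ≥ 0, new interval: [1.465000, 1.750000]
Iteration 2:
  c_2 = (1.465000 + 1.750000)/2 = 1.607500
  f(c_2) = f(1.607500) = -0.415944
  f(a) × f(c) ≥ 0, new interval: [1.607500, 1.750000]
Iteration 3:
  c_3 = (1.607500 + 1.750000)/2 = 1.678750
  f(c_3) = f(1.678750) = -0.181798
  f(a) × f(c) ≥ 0, new interval: [1.678750, 1.750000]
Iteration 4:
  c_4 = (1.678750 + 1.750000)/2 = 1.714375
  f(c_4) = f(1.714375) = -0.060918
  f(a) × f(c) ≥ 0, new interval: [1.714375, 1.750000]

After 4 iteration(s), the approximation is c_4 = 1.714375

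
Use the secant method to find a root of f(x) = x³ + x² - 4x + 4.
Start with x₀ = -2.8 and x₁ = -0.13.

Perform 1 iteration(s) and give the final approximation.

f(x) = x³ + x² - 4x + 4
x₀ = -2.8, x₁ = -0.13

Secant formula: x_{n+1} = x_n - f(x_n)(x_n - x_{n-1})/(f(x_n) - f(x_{n-1}))

Iteration 1:
  f(-2.800000) = 1.088000
  f(-0.130000) = 4.534703
  x_2 = -0.130000 - 4.534703×(-0.130000 - (-2.800000))/(4.534703 - 1.088000)
       = -3.642823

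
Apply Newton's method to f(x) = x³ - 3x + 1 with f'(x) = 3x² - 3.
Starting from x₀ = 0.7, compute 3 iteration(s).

f(x) = x³ - 3x + 1
f'(x) = 3x² - 3
x₀ = 0.7

Newton-Raphson formula: x_{n+1} = x_n - f(x_n)/f'(x_n)

Iteration 1:
  f(0.700000) = -0.757000
  f'(0.700000) = -1.530000
  x_1 = 0.700000 - (-0.757000)/(-1.530000) = 0.205229
Iteration 2:
  f(0.205229) = 0.392958
  f'(0.205229) = -2.873643
  x_2 = 0.205229 - 0.392958/(-2.873643) = 0.341974
Iteration 3:
  f(0.341974) = 0.014070
  f'(0.341974) = -2.649161
  x_3 = 0.341974 - 0.014070/(-2.649161) = 0.347285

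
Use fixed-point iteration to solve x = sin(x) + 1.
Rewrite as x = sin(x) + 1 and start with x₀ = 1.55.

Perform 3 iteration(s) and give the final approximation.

Equation: x = sin(x) + 1
Fixed-point form: x = sin(x) + 1
x₀ = 1.55

x_1 = g(1.550000) = 1.999784
x_2 = g(1.999784) = 1.909387
x_3 = g(1.909387) = 1.943224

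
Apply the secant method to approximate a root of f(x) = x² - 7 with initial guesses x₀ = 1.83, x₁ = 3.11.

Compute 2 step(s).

f(x) = x² - 7
x₀ = 1.83, x₁ = 3.11

Secant formula: x_{n+1} = x_n - f(x_n)(x_n - x_{n-1})/(f(x_n) - f(x_{n-1}))

Iteration 1:
  f(1.830000) = -3.651100
  f(3.110000) = 2.672100
  x_2 = 3.110000 - 2.672100×(3.110000 - 1.830000)/(2.672100 - (-3.651100))
       = 2.569089
Iteration 2:
  f(3.110000) = 2.672100
  f(2.569089) = -0.399781
  x_3 = 2.569089 - (-0.399781)×(2.569089 - 3.110000)/(-0.399781 - 2.672100)
       = 2.639484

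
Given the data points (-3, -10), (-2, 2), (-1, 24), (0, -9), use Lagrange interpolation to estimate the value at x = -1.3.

Lagrange interpolation formula:
P(x) = Σ yᵢ × Lᵢ(x)
where Lᵢ(x) = Π_{j≠i} (x - xⱼ)/(xᵢ - xⱼ)

L_0(-1.3) = (-1.3 - (-2))/(-3 - (-2)) × (-1.3 - (-1))/(-3 - (-1)) × (-1.3 - 0)/(-3 - 0) = -0.045500
L_1(-1.3) = (-1.3 - (-3))/(-2 - (-3)) × (-1.3 - (-1))/(-2 - (-1)) × (-1.3 - 0)/(-2 - 0) = 0.331500
L_2(-1.3) = (-1.3 - (-3))/(-1 - (-3)) × (-1.3 - (-2))/(-1 - (-2)) × (-1.3 - 0)/(-1 - 0) = 0.773500
L_3(-1.3) = (-1.3 - (-3))/(0 - (-3)) × (-1.3 - (-2))/(0 - (-2)) × (-1.3 - (-1))/(0 - (-1)) = -0.059500

P(-1.3) = (-10)×L_0(-1.3) + 2×L_1(-1.3) + 24×L_2(-1.3) + (-9)×L_3(-1.3)
P(-1.3) = 20.217500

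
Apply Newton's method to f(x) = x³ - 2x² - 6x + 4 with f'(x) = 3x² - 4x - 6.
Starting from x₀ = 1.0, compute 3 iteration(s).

f(x) = x³ - 2x² - 6x + 4
f'(x) = 3x² - 4x - 6
x₀ = 1.0

Newton-Raphson formula: x_{n+1} = x_n - f(x_n)/f'(x_n)

Iteration 1:
  f(1.000000) = -3.000000
  f'(1.000000) = -7.000000
  x_1 = 1.000000 - (-3.000000)/(-7.000000) = 0.571429
Iteration 2:
  f(0.571429) = 0.104956
  f'(0.571429) = -7.306122
  x_2 = 0.571429 - 0.104956/(-7.306122) = 0.585794
Iteration 3:
  f(0.585794) = -0.000056
  f'(0.585794) = -7.313712
  x_3 = 0.585794 - (-0.000056)/(-7.313712) = 0.585786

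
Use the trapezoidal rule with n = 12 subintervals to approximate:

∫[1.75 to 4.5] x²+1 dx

f(x) = x²+1
a = 1.75, b = 4.5, n = 12
h = (b - a)/n = 0.229167

Trapezoidal rule: (h/2)[f(x₀) + 2f(x₁) + 2f(x₂) + ... + f(xₙ)]

x_0 = 1.7500, f(x_0) = 4.062500, coefficient = 1
x_1 = 1.9792, f(x_1) = 4.917101, coefficient = 2
x_2 = 2.2083, f(x_2) = 5.876736, coefficient = 2
x_3 = 2.4375, f(x_3) = 6.941406, coefficient = 2
x_4 = 2.6667, f(x_4) = 8.111111, coefficient = 2
x_5 = 2.8958, f(x_5) = 9.385851, coefficient = 2
x_6 = 3.1250, f(x_6) = 10.765625, coefficient = 2
x_7 = 3.3542, f(x_7) = 12.250434, coefficient = 2
x_8 = 3.5833, f(x_8) = 13.840278, coefficient = 2
x_9 = 3.8125, f(x_9) = 15.535156, coefficient = 2
x_10 = 4.0417, f(x_10) = 17.335069, coefficient = 2
x_11 = 4.2708, f(x_11) = 19.240017, coefficient = 2
x_12 = 4.5000, f(x_12) = 21.250000, coefficient = 1

I ≈ (0.229167/2) × 273.710069 = 31.362612
Exact value: 31.338542
Error: 0.024070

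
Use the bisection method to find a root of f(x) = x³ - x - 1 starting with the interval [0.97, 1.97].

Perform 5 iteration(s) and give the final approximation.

f(x) = x³ - x - 1
Initial interval: [0.97, 1.97]

Iteration 1:
  c_1 = (0.970000 + 1.970000)/2 = 1.470000
  f(c_1) = f(1.470000) = 0.706523
  f(a) × f(c) < 0, new interval: [0.970000, 1.470000]
Iteration 2:
  c_2 = (0.970000 + 1.470000)/2 = 1.220000
  f(c_2) = f(1.220000) = -0.404152
  f(a) × f(c) ≥ 0, new interval: [1.220000, 1.470000]
Iteration 3:
  c_3 = (1.220000 + 1.470000)/2 = 1.345000
  f(c_3) = f(1.345000) = 0.088139
  f(a) × f(c) < 0, new interval: [1.220000, 1.345000]
Iteration 4:
  c_4 = (1.220000 + 1.345000)/2 = 1.282500
  f(c_4) = f(1.282500) = -0.173036
  f(a) × f(c) ≥ 0, new interval: [1.282500, 1.345000]
Iteration 5:
  c_5 = (1.282500 + 1.345000)/2 = 1.313750
  f(c_5) = f(1.313750) = -0.046298
  f(a) × f(c) ≥ 0, new interval: [1.313750, 1.345000]

After 5 iteration(s), the approximation is c_5 = 1.313750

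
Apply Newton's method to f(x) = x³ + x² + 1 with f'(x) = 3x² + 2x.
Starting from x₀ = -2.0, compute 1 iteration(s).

f(x) = x³ + x² + 1
f'(x) = 3x² + 2x
x₀ = -2.0

Newton-Raphson formula: x_{n+1} = x_n - f(x_n)/f'(x_n)

Iteration 1:
  f(-2.000000) = -3.000000
  f'(-2.000000) = 8.000000
  x_1 = -2.000000 - (-3.000000)/8.000000 = -1.625000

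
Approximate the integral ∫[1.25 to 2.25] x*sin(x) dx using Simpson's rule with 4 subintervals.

f(x) = x*sin(x)
a = 1.25, b = 2.25, n = 4
h = (b - a)/n = 0.250000

Simpson's rule: (h/3)[f(x₀) + 4f(x₁) + 2f(x₂) + ... + f(xₙ)]

x_0 = 1.2500, f(x_0) = 1.186231, coefficient = 1
x_1 = 1.5000, f(x_1) = 1.496242, coefficient = 4
x_2 = 1.7500, f(x_2) = 1.721975, coefficient = 2
x_3 = 2.0000, f(x_3) = 1.818595, coefficient = 4
x_4 = 2.2500, f(x_4) = 1.750665, coefficient = 1

I ≈ (0.250000/3) × 19.640196 = 1.636683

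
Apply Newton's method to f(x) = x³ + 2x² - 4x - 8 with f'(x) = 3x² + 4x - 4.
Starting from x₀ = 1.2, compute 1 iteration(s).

f(x) = x³ + 2x² - 4x - 8
f'(x) = 3x² + 4x - 4
x₀ = 1.2

Newton-Raphson formula: x_{n+1} = x_n - f(x_n)/f'(x_n)

Iteration 1:
  f(1.200000) = -8.192000
  f'(1.200000) = 5.120000
  x_1 = 1.200000 - (-8.192000)/5.120000 = 2.800000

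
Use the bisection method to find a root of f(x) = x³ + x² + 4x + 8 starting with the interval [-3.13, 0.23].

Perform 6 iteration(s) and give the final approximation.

f(x) = x³ + x² + 4x + 8
Initial interval: [-3.13, 0.23]

Iteration 1:
  c_1 = (-3.130000 + 0.230000)/2 = -1.450000
  f(c_1) = f(-1.450000) = 1.253875
  f(a) × f(c) < 0, new interval: [-3.130000, -1.450000]
Iteration 2:
  c_2 = (-3.130000 + (-1.450000))/2 = -2.290000
  f(c_2) = f(-2.290000) = -7.924889
  f(a) × f(c) ≥ 0, new interval: [-2.290000, -1.450000]
Iteration 3:
  c_3 = (-2.290000 + (-1.450000))/2 = -1.870000
  f(c_3) = f(-1.870000) = -2.522303
  f(a) × f(c) ≥ 0, new interval: [-1.870000, -1.450000]
Iteration 4:
  c_4 = (-1.870000 + (-1.450000))/2 = -1.660000
  f(c_4) = f(-1.660000) = -0.458696
  f(a) × f(c) ≥ 0, new interval: [-1.660000, -1.450000]
Iteration 5:
  c_5 = (-1.660000 + (-1.450000))/2 = -1.555000
  f(c_5) = f(-1.555000) = 0.437996
  f(a) × f(c) < 0, new interval: [-1.660000, -1.555000]
Iteration 6:
  c_6 = (-1.660000 + (-1.555000))/2 = -1.607500
  f(c_6) = f(-1.607500) = 0.000186
  f(a) × f(c) < 0, new interval: [-1.660000, -1.607500]

After 6 iteration(s), the approximation is c_6 = -1.607500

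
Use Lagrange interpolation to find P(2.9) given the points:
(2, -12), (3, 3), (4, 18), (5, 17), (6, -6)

Lagrange interpolation formula:
P(x) = Σ yᵢ × Lᵢ(x)
where Lᵢ(x) = Π_{j≠i} (x - xⱼ)/(xᵢ - xⱼ)

L_0(2.9) = (2.9 - 3)/(2 - 3) × (2.9 - 4)/(2 - 4) × (2.9 - 5)/(2 - 5) × (2.9 - 6)/(2 - 6) = 0.029838
L_1(2.9) = (2.9 - 2)/(3 - 2) × (2.9 - 4)/(3 - 4) × (2.9 - 5)/(3 - 5) × (2.9 - 6)/(3 - 6) = 1.074150
L_2(2.9) = (2.9 - 2)/(4 - 2) × (2.9 - 3)/(4 - 3) × (2.9 - 5)/(4 - 5) × (2.9 - 6)/(4 - 6) = -0.146475
L_3(2.9) = (2.9 - 2)/(5 - 2) × (2.9 - 3)/(5 - 3) × (2.9 - 4)/(5 - 4) × (2.9 - 6)/(5 - 6) = 0.051150
L_4(2.9) = (2.9 - 2)/(6 - 2) × (2.9 - 3)/(6 - 3) × (2.9 - 4)/(6 - 4) × (2.9 - 5)/(6 - 5) = -0.008663

P(2.9) = (-12)×L_0(2.9) + 3×L_1(2.9) + 18×L_2(2.9) + 17×L_3(2.9) + (-6)×L_4(2.9)
P(2.9) = 1.149375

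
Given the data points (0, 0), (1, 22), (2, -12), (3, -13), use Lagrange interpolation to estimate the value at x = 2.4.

Lagrange interpolation formula:
P(x) = Σ yᵢ × Lᵢ(x)
where Lᵢ(x) = Π_{j≠i} (x - xⱼ)/(xᵢ - xⱼ)

L_0(2.4) = (2.4 - 1)/(0 - 1) × (2.4 - 2)/(0 - 2) × (2.4 - 3)/(0 - 3) = 0.056000
L_1(2.4) = (2.4 - 0)/(1 - 0) × (2.4 - 2)/(1 - 2) × (2.4 - 3)/(1 - 3) = -0.288000
L_2(2.4) = (2.4 - 0)/(2 - 0) × (2.4 - 1)/(2 - 1) × (2.4 - 3)/(2 - 3) = 1.008000
L_3(2.4) = (2.4 - 0)/(3 - 0) × (2.4 - 1)/(3 - 1) × (2.4 - 2)/(3 - 2) = 0.224000

P(2.4) = 0×L_0(2.4) + 22×L_1(2.4) + (-12)×L_2(2.4) + (-13)×L_3(2.4)
P(2.4) = -21.344000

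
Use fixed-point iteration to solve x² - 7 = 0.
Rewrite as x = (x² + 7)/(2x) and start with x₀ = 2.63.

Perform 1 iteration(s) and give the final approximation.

Equation: x² - 7 = 0
Fixed-point form: x = (x² + 7)/(2x)
x₀ = 2.63

x_1 = g(2.630000) = 2.645798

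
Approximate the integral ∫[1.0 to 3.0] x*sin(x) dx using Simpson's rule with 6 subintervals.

f(x) = x*sin(x)
a = 1.0, b = 3.0, n = 6
h = (b - a)/n = 0.333333

Simpson's rule: (h/3)[f(x₀) + 4f(x₁) + 2f(x₂) + ... + f(xₙ)]

x_0 = 1.0000, f(x_0) = 0.841471, coefficient = 1
x_1 = 1.3333, f(x_1) = 1.295917, coefficient = 4
x_2 = 1.6667, f(x_2) = 1.659013, coefficient = 2
x_3 = 2.0000, f(x_3) = 1.818595, coefficient = 4
x_4 = 2.3333, f(x_4) = 1.687200, coefficient = 2
x_5 = 2.6667, f(x_5) = 1.219394, coefficient = 4
x_6 = 3.0000, f(x_6) = 0.423360, coefficient = 1

I ≈ (0.333333/3) × 25.292881 = 2.810320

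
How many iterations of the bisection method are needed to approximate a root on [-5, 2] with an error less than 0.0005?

We need (b-a)/2^n ≤ 0.0005
(2 - (-5))/2^n ≤ 0.0005
7/2^n ≤ 0.0005
2^n ≥ 14000
n ≥ log₂(14000) = 13.77
n ≥ 14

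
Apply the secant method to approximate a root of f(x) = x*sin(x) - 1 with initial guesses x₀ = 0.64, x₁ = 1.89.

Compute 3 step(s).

f(x) = x*sin(x) - 1
x₀ = 0.64, x₁ = 1.89

Secant formula: x_{n+1} = x_n - f(x_n)(x_n - x_{n-1})/(f(x_n) - f(x_{n-1}))

Iteration 1:
  f(0.640000) = -0.617795
  f(1.890000) = 0.794528
  x_2 = 1.890000 - 0.794528×(1.890000 - 0.640000)/(0.794528 - (-0.617795))
       = 1.186790
Iteration 2:
  f(1.890000) = 0.794528
  f(1.186790) = 0.100357
  x_3 = 1.186790 - 0.100357×(1.186790 - 1.890000)/(0.100357 - 0.794528)
       = 1.085126
Iteration 3:
  f(1.186790) = 0.100357
  f(1.085126) = -0.040356
  x_4 = 1.085126 - (-0.040356)×(1.085126 - 1.186790)/(-0.040356 - 0.100357)
       = 1.114283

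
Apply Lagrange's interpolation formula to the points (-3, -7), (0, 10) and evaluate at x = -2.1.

Lagrange interpolation formula:
P(x) = Σ yᵢ × Lᵢ(x)
where Lᵢ(x) = Π_{j≠i} (x - xⱼ)/(xᵢ - xⱼ)

L_0(-2.1) = (-2.1 - 0)/(-3 - 0) = 0.700000
L_1(-2.1) = (-2.1 - (-3))/(0 - (-3)) = 0.300000

P(-2.1) = (-7)×L_0(-2.1) + 10×L_1(-2.1)
P(-2.1) = -1.900000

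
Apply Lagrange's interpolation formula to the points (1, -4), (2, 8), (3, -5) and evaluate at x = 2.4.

Lagrange interpolation formula:
P(x) = Σ yᵢ × Lᵢ(x)
where Lᵢ(x) = Π_{j≠i} (x - xⱼ)/(xᵢ - xⱼ)

L_0(2.4) = (2.4 - 2)/(1 - 2) × (2.4 - 3)/(1 - 3) = -0.120000
L_1(2.4) = (2.4 - 1)/(2 - 1) × (2.4 - 3)/(2 - 3) = 0.840000
L_2(2.4) = (2.4 - 1)/(3 - 1) × (2.4 - 2)/(3 - 2) = 0.280000

P(2.4) = (-4)×L_0(2.4) + 8×L_1(2.4) + (-5)×L_2(2.4)
P(2.4) = 5.800000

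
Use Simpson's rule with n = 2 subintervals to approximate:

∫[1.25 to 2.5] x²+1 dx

f(x) = x²+1
a = 1.25, b = 2.5, n = 2
h = (b - a)/n = 0.625000

Simpson's rule: (h/3)[f(x₀) + 4f(x₁) + 2f(x₂) + ... + f(xₙ)]

x_0 = 1.2500, f(x_0) = 2.562500, coefficient = 1
x_1 = 1.8750, f(x_1) = 4.515625, coefficient = 4
x_2 = 2.5000, f(x_2) = 7.250000, coefficient = 1

I ≈ (0.625000/3) × 27.875000 = 5.807292
Exact value: 5.807292
Error: 0.000000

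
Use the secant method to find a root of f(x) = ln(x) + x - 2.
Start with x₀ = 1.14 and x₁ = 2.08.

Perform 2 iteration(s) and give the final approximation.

f(x) = ln(x) + x - 2
x₀ = 1.14, x₁ = 2.08

Secant formula: x_{n+1} = x_n - f(x_n)(x_n - x_{n-1})/(f(x_n) - f(x_{n-1}))

Iteration 1:
  f(1.140000) = -0.728972
  f(2.080000) = 0.812368
  x_2 = 2.080000 - 0.812368×(2.080000 - 1.140000)/(0.812368 - (-0.728972))
       = 1.584570
Iteration 2:
  f(2.080000) = 0.812368
  f(1.584570) = 0.044883
  x_3 = 1.584570 - 0.044883×(1.584570 - 2.080000)/(0.044883 - 0.812368)
       = 1.555597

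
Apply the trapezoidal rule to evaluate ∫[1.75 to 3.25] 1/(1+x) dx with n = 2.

f(x) = 1/(1+x)
a = 1.75, b = 3.25, n = 2
h = (b - a)/n = 0.750000

Trapezoidal rule: (h/2)[f(x₀) + 2f(x₁) + 2f(x₂) + ... + f(xₙ)]

x_0 = 1.7500, f(x_0) = 0.363636, coefficient = 1
x_1 = 2.5000, f(x_1) = 0.285714, coefficient = 2
x_2 = 3.2500, f(x_2) = 0.235294, coefficient = 1

I ≈ (0.750000/2) × 1.170359 = 0.438885
Exact value: 0.435318
Error: 0.003567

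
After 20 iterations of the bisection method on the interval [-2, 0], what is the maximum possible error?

Bisection error bound: |error| ≤ (b-a)/2^n
|error| ≤ (0 - (-2))/2^20 = 2/2^20
|error| ≤ 0.0000019073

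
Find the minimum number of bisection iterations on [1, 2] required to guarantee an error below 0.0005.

We need (b-a)/2^n ≤ 0.0005
(2 - 1)/2^n ≤ 0.0005
1/2^n ≤ 0.0005
2^n ≥ 2000
n ≥ log₂(2000) = 10.97
n ≥ 11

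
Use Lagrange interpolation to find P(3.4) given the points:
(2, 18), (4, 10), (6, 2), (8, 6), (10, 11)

Lagrange interpolation formula:
P(x) = Σ yᵢ × Lᵢ(x)
where Lᵢ(x) = Π_{j≠i} (x - xⱼ)/(xᵢ - xⱼ)

L_0(3.4) = (3.4 - 4)/(2 - 4) × (3.4 - 6)/(2 - 6) × (3.4 - 8)/(2 - 8) × (3.4 - 10)/(2 - 10) = 0.123338
L_1(3.4) = (3.4 - 2)/(4 - 2) × (3.4 - 6)/(4 - 6) × (3.4 - 8)/(4 - 8) × (3.4 - 10)/(4 - 10) = 1.151150
L_2(3.4) = (3.4 - 2)/(6 - 2) × (3.4 - 4)/(6 - 4) × (3.4 - 8)/(6 - 8) × (3.4 - 10)/(6 - 10) = -0.398475
L_3(3.4) = (3.4 - 2)/(8 - 2) × (3.4 - 4)/(8 - 4) × (3.4 - 6)/(8 - 6) × (3.4 - 10)/(8 - 10) = 0.150150
L_4(3.4) = (3.4 - 2)/(10 - 2) × (3.4 - 4)/(10 - 4) × (3.4 - 6)/(10 - 6) × (3.4 - 8)/(10 - 8) = -0.026163

P(3.4) = 18×L_0(3.4) + 10×L_1(3.4) + 2×L_2(3.4) + 6×L_3(3.4) + 11×L_4(3.4)
P(3.4) = 13.547737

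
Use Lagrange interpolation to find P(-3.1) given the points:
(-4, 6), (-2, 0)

Lagrange interpolation formula:
P(x) = Σ yᵢ × Lᵢ(x)
where Lᵢ(x) = Π_{j≠i} (x - xⱼ)/(xᵢ - xⱼ)

L_0(-3.1) = (-3.1 - (-2))/(-4 - (-2)) = 0.550000
L_1(-3.1) = (-3.1 - (-4))/(-2 - (-4)) = 0.450000

P(-3.1) = 6×L_0(-3.1) + 0×L_1(-3.1)
P(-3.1) = 3.300000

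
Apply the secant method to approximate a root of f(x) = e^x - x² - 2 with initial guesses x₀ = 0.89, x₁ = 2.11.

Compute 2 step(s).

f(x) = e^x - x² - 2
x₀ = 0.89, x₁ = 2.11

Secant formula: x_{n+1} = x_n - f(x_n)(x_n - x_{n-1})/(f(x_n) - f(x_{n-1}))

Iteration 1:
  f(0.890000) = -0.356970
  f(2.110000) = 1.796141
  x_2 = 2.110000 - 1.796141×(2.110000 - 0.890000)/(1.796141 - (-0.356970))
       = 1.092267
Iteration 2:
  f(2.110000) = 1.796141
  f(1.092267) = -0.212023
  x_3 = 1.092267 - (-0.212023)×(1.092267 - 2.110000)/(-0.212023 - 1.796141)
       = 1.199720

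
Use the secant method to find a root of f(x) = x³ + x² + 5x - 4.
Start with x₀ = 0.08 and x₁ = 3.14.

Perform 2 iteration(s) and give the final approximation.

f(x) = x³ + x² + 5x - 4
x₀ = 0.08, x₁ = 3.14

Secant formula: x_{n+1} = x_n - f(x_n)(x_n - x_{n-1})/(f(x_n) - f(x_{n-1}))

Iteration 1:
  f(0.080000) = -3.593088
  f(3.140000) = 52.518744
  x_2 = 3.140000 - 52.518744×(3.140000 - 0.080000)/(52.518744 - (-3.593088))
       = 0.275945
Iteration 2:
  f(3.140000) = 52.518744
  f(0.275945) = -2.523116
  x_3 = 0.275945 - (-2.523116)×(0.275945 - 3.140000)/(-2.523116 - 52.518744)
       = 0.407233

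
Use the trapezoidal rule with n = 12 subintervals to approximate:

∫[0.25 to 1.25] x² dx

f(x) = x²
a = 0.25, b = 1.25, n = 12
h = (b - a)/n = 0.083333

Trapezoidal rule: (h/2)[f(x₀) + 2f(x₁) + 2f(x₂) + ... + f(xₙ)]

x_0 = 0.2500, f(x_0) = 0.062500, coefficient = 1
x_1 = 0.3333, f(x_1) = 0.111111, coefficient = 2
x_2 = 0.4167, f(x_2) = 0.173611, coefficient = 2
x_3 = 0.5000, f(x_3) = 0.250000, coefficient = 2
x_4 = 0.5833, f(x_4) = 0.340278, coefficient = 2
x_5 = 0.6667, f(x_5) = 0.444444, coefficient = 2
x_6 = 0.7500, f(x_6) = 0.562500, coefficient = 2
x_7 = 0.8333, f(x_7) = 0.694444, coefficient = 2
x_8 = 0.9167, f(x_8) = 0.840278, coefficient = 2
x_9 = 1.0000, f(x_9) = 1.000000, coefficient = 2
x_10 = 1.0833, f(x_10) = 1.173611, coefficient = 2
x_11 = 1.1667, f(x_11) = 1.361111, coefficient = 2
x_12 = 1.2500, f(x_12) = 1.562500, coefficient = 1

I ≈ (0.083333/2) × 15.527778 = 0.646991
Exact value: 0.645833
Error: 0.001157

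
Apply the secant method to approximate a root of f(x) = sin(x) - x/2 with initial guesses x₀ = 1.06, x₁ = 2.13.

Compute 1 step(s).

f(x) = sin(x) - x/2
x₀ = 1.06, x₁ = 2.13

Secant formula: x_{n+1} = x_n - f(x_n)(x_n - x_{n-1})/(f(x_n) - f(x_{n-1}))

Iteration 1:
  f(1.060000) = 0.342355
  f(2.130000) = -0.217322
  x_2 = 2.130000 - (-0.217322)×(2.130000 - 1.060000)/(-0.217322 - 0.342355)
       = 1.714520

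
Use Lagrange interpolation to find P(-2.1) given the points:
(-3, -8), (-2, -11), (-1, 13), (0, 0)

Lagrange interpolation formula:
P(x) = Σ yᵢ × Lᵢ(x)
where Lᵢ(x) = Π_{j≠i} (x - xⱼ)/(xᵢ - xⱼ)

L_0(-2.1) = (-2.1 - (-2))/(-3 - (-2)) × (-2.1 - (-1))/(-3 - (-1)) × (-2.1 - 0)/(-3 - 0) = 0.038500
L_1(-2.1) = (-2.1 - (-3))/(-2 - (-3)) × (-2.1 - (-1))/(-2 - (-1)) × (-2.1 - 0)/(-2 - 0) = 1.039500
L_2(-2.1) = (-2.1 - (-3))/(-1 - (-3)) × (-2.1 - (-2))/(-1 - (-2)) × (-2.1 - 0)/(-1 - 0) = -0.094500
L_3(-2.1) = (-2.1 - (-3))/(0 - (-3)) × (-2.1 - (-2))/(0 - (-2)) × (-2.1 - (-1))/(0 - (-1)) = 0.016500

P(-2.1) = (-8)×L_0(-2.1) + (-11)×L_1(-2.1) + 13×L_2(-2.1) + 0×L_3(-2.1)
P(-2.1) = -12.971000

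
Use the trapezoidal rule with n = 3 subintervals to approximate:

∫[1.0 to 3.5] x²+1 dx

f(x) = x²+1
a = 1.0, b = 3.5, n = 3
h = (b - a)/n = 0.833333

Trapezoidal rule: (h/2)[f(x₀) + 2f(x₁) + 2f(x₂) + ... + f(xₙ)]

x_0 = 1.0000, f(x_0) = 2.000000, coefficient = 1
x_1 = 1.8333, f(x_1) = 4.361111, coefficient = 2
x_2 = 2.6667, f(x_2) = 8.111111, coefficient = 2
x_3 = 3.5000, f(x_3) = 13.250000, coefficient = 1

I ≈ (0.833333/2) × 40.194444 = 16.747685
Exact value: 16.458333
Error: 0.289352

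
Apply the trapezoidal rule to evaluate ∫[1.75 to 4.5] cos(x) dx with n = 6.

f(x) = cos(x)
a = 1.75, b = 4.5, n = 6
h = (b - a)/n = 0.458333

Trapezoidal rule: (h/2)[f(x₀) + 2f(x₁) + 2f(x₂) + ... + f(xₙ)]

x_0 = 1.7500, f(x_0) = -0.178246, coefficient = 1
x_1 = 2.2083, f(x_1) = -0.595218, coefficient = 2
x_2 = 2.6667, f(x_2) = -0.889327, coefficient = 2
x_3 = 3.1250, f(x_3) = -0.999862, coefficient = 2
x_4 = 3.5833, f(x_4) = -0.904009, coefficient = 2
x_5 = 4.0417, f(x_5) = -0.621552, coefficient = 2
x_6 = 4.5000, f(x_6) = -0.210796, coefficient = 1

I ≈ (0.458333/2) × -8.408978 = -1.927057
Exact value: -1.961516
Error: 0.034459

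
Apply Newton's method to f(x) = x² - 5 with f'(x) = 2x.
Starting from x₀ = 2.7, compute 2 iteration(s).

f(x) = x² - 5
f'(x) = 2x
x₀ = 2.7

Newton-Raphson formula: x_{n+1} = x_n - f(x_n)/f'(x_n)

Iteration 1:
  f(2.700000) = 2.290000
  f'(2.700000) = 5.400000
  x_1 = 2.700000 - 2.290000/5.400000 = 2.275926
Iteration 2:
  f(2.275926) = 0.179839
  f'(2.275926) = 4.551852
  x_2 = 2.275926 - 0.179839/4.551852 = 2.236417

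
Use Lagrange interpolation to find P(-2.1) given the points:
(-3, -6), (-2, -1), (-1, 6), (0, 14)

Lagrange interpolation formula:
P(x) = Σ yᵢ × Lᵢ(x)
where Lᵢ(x) = Π_{j≠i} (x - xⱼ)/(xᵢ - xⱼ)

L_0(-2.1) = (-2.1 - (-2))/(-3 - (-2)) × (-2.1 - (-1))/(-3 - (-1)) × (-2.1 - 0)/(-3 - 0) = 0.038500
L_1(-2.1) = (-2.1 - (-3))/(-2 - (-3)) × (-2.1 - (-1))/(-2 - (-1)) × (-2.1 - 0)/(-2 - 0) = 1.039500
L_2(-2.1) = (-2.1 - (-3))/(-1 - (-3)) × (-2.1 - (-2))/(-1 - (-2)) × (-2.1 - 0)/(-1 - 0) = -0.094500
L_3(-2.1) = (-2.1 - (-3))/(0 - (-3)) × (-2.1 - (-2))/(0 - (-2)) × (-2.1 - (-1))/(0 - (-1)) = 0.016500

P(-2.1) = (-6)×L_0(-2.1) + (-1)×L_1(-2.1) + 6×L_2(-2.1) + 14×L_3(-2.1)
P(-2.1) = -1.606500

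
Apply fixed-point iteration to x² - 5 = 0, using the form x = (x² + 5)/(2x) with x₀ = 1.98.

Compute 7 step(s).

Equation: x² - 5 = 0
Fixed-point form: x = (x² + 5)/(2x)
x₀ = 1.98

x_1 = g(1.980000) = 2.252626
x_2 = g(2.252626) = 2.236129
x_3 = g(2.236129) = 2.236068
x_4 = g(2.236068) = 2.236068
x_5 = g(2.236068) = 2.236068
x_6 = g(2.236068) = 2.236068
x_7 = g(2.236068) = 2.236068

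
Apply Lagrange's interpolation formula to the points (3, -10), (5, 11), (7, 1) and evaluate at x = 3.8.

Lagrange interpolation formula:
P(x) = Σ yᵢ × Lᵢ(x)
where Lᵢ(x) = Π_{j≠i} (x - xⱼ)/(xᵢ - xⱼ)

L_0(3.8) = (3.8 - 5)/(3 - 5) × (3.8 - 7)/(3 - 7) = 0.480000
L_1(3.8) = (3.8 - 3)/(5 - 3) × (3.8 - 7)/(5 - 7) = 0.640000
L_2(3.8) = (3.8 - 3)/(7 - 3) × (3.8 - 5)/(7 - 5) = -0.120000

P(3.8) = (-10)×L_0(3.8) + 11×L_1(3.8) + 1×L_2(3.8)
P(3.8) = 2.120000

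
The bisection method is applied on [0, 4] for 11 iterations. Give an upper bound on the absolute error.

Bisection error bound: |error| ≤ (b-a)/2^n
|error| ≤ (4 - 0)/2^11 = 4/2^11
|error| ≤ 0.0019531250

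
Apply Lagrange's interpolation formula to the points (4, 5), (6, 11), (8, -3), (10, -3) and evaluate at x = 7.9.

Lagrange interpolation formula:
P(x) = Σ yᵢ × Lᵢ(x)
where Lᵢ(x) = Π_{j≠i} (x - xⱼ)/(xᵢ - xⱼ)

L_0(7.9) = (7.9 - 6)/(4 - 6) × (7.9 - 8)/(4 - 8) × (7.9 - 10)/(4 - 10) = -0.008312
L_1(7.9) = (7.9 - 4)/(6 - 4) × (7.9 - 8)/(6 - 8) × (7.9 - 10)/(6 - 10) = 0.051187
L_2(7.9) = (7.9 - 4)/(8 - 4) × (7.9 - 6)/(8 - 6) × (7.9 - 10)/(8 - 10) = 0.972563
L_3(7.9) = (7.9 - 4)/(10 - 4) × (7.9 - 6)/(10 - 6) × (7.9 - 8)/(10 - 8) = -0.015437

P(7.9) = 5×L_0(7.9) + 11×L_1(7.9) + (-3)×L_2(7.9) + (-3)×L_3(7.9)
P(7.9) = -2.349875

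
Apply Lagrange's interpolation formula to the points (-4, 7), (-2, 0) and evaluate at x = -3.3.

Lagrange interpolation formula:
P(x) = Σ yᵢ × Lᵢ(x)
where Lᵢ(x) = Π_{j≠i} (x - xⱼ)/(xᵢ - xⱼ)

L_0(-3.3) = (-3.3 - (-2))/(-4 - (-2)) = 0.650000
L_1(-3.3) = (-3.3 - (-4))/(-2 - (-4)) = 0.350000

P(-3.3) = 7×L_0(-3.3) + 0×L_1(-3.3)
P(-3.3) = 4.550000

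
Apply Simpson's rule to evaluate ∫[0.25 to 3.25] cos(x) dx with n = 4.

f(x) = cos(x)
a = 0.25, b = 3.25, n = 4
h = (b - a)/n = 0.750000

Simpson's rule: (h/3)[f(x₀) + 4f(x₁) + 2f(x₂) + ... + f(xₙ)]

x_0 = 0.2500, f(x_0) = 0.968912, coefficient = 1
x_1 = 1.0000, f(x_1) = 0.540302, coefficient = 4
x_2 = 1.7500, f(x_2) = -0.178246, coefficient = 2
x_3 = 2.5000, f(x_3) = -0.801144, coefficient = 4
x_4 = 3.2500, f(x_4) = -0.994130, coefficient = 1

I ≈ (0.750000/3) × -1.425075 = -0.356269
Exact value: -0.355599
Error: 0.000670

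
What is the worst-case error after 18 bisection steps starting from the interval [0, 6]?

Bisection error bound: |error| ≤ (b-a)/2^n
|error| ≤ (6 - 0)/2^18 = 6/2^18
|error| ≤ 0.0000228882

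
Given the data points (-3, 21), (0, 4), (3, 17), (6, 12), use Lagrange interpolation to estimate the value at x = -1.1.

Lagrange interpolation formula:
P(x) = Σ yᵢ × Lᵢ(x)
where Lᵢ(x) = Π_{j≠i} (x - xⱼ)/(xᵢ - xⱼ)

L_0(-1.1) = (-1.1 - 0)/(-3 - 0) × (-1.1 - 3)/(-3 - 3) × (-1.1 - 6)/(-3 - 6) = 0.197660
L_1(-1.1) = (-1.1 - (-3))/(0 - (-3)) × (-1.1 - 3)/(0 - 3) × (-1.1 - 6)/(0 - 6) = 1.024241
L_2(-1.1) = (-1.1 - (-3))/(3 - (-3)) × (-1.1 - 0)/(3 - 0) × (-1.1 - 6)/(3 - 6) = -0.274796
L_3(-1.1) = (-1.1 - (-3))/(6 - (-3)) × (-1.1 - 0)/(6 - 0) × (-1.1 - 3)/(6 - 3) = 0.052895

P(-1.1) = 21×L_0(-1.1) + 4×L_1(-1.1) + 17×L_2(-1.1) + 12×L_3(-1.1)
P(-1.1) = 4.211037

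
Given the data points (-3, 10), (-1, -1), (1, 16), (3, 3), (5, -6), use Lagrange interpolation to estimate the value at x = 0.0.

Lagrange interpolation formula:
P(x) = Σ yᵢ × Lᵢ(x)
where Lᵢ(x) = Π_{j≠i} (x - xⱼ)/(xᵢ - xⱼ)

L_0(0.0) = (0.0 - (-1))/(-3 - (-1)) × (0.0 - 1)/(-3 - 1) × (0.0 - 3)/(-3 - 3) × (0.0 - 5)/(-3 - 5) = -0.039062
L_1(0.0) = (0.0 - (-3))/(-1 - (-3)) × (0.0 - 1)/(-1 - 1) × (0.0 - 3)/(-1 - 3) × (0.0 - 5)/(-1 - 5) = 0.468750
L_2(0.0) = (0.0 - (-3))/(1 - (-3)) × (0.0 - (-1))/(1 - (-1)) × (0.0 - 3)/(1 - 3) × (0.0 - 5)/(1 - 5) = 0.703125
L_3(0.0) = (0.0 - (-3))/(3 - (-3)) × (0.0 - (-1))/(3 - (-1)) × (0.0 - 1)/(3 - 1) × (0.0 - 5)/(3 - 5) = -0.156250
L_4(0.0) = (0.0 - (-3))/(5 - (-3)) × (0.0 - (-1))/(5 - (-1)) × (0.0 - 1)/(5 - 1) × (0.0 - 3)/(5 - 3) = 0.023438

P(0.0) = 10×L_0(0.0) + (-1)×L_1(0.0) + 16×L_2(0.0) + 3×L_3(0.0) + (-6)×L_4(0.0)
P(0.0) = 9.781250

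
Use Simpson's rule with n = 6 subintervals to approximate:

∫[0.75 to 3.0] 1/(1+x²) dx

f(x) = 1/(1+x²)
a = 0.75, b = 3.0, n = 6
h = (b - a)/n = 0.375000

Simpson's rule: (h/3)[f(x₀) + 4f(x₁) + 2f(x₂) + ... + f(xₙ)]

x_0 = 0.7500, f(x_0) = 0.640000, coefficient = 1
x_1 = 1.1250, f(x_1) = 0.441379, coefficient = 4
x_2 = 1.5000, f(x_2) = 0.307692, coefficient = 2
x_3 = 1.8750, f(x_3) = 0.221453, coefficient = 4
x_4 = 2.2500, f(x_4) = 0.164948, coefficient = 2
x_5 = 2.6250, f(x_5) = 0.126733, coefficient = 4
x_6 = 3.0000, f(x_6) = 0.100000, coefficient = 1

I ≈ (0.375000/3) × 4.843543 = 0.605443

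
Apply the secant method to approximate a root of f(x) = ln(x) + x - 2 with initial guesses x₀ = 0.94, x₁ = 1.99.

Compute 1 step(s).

f(x) = ln(x) + x - 2
x₀ = 0.94, x₁ = 1.99

Secant formula: x_{n+1} = x_n - f(x_n)(x_n - x_{n-1})/(f(x_n) - f(x_{n-1}))

Iteration 1:
  f(0.940000) = -1.121875
  f(1.990000) = 0.678135
  x_2 = 1.990000 - 0.678135×(1.990000 - 0.940000)/(0.678135 - (-1.121875))
       = 1.594424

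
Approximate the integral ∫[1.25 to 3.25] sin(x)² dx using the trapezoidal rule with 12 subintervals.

f(x) = sin(x)²
a = 1.25, b = 3.25, n = 12
h = (b - a)/n = 0.166667

Trapezoidal rule: (h/2)[f(x₀) + 2f(x₁) + 2f(x₂) + ... + f(xₙ)]

x_0 = 1.2500, f(x_0) = 0.900572, coefficient = 1
x_1 = 1.4167, f(x_1) = 0.976432, coefficient = 2
x_2 = 1.5833, f(x_2) = 0.999843, coefficient = 2
x_3 = 1.7500, f(x_3) = 0.968228, coefficient = 2
x_4 = 1.9167, f(x_4) = 0.885068, coefficient = 2
x_5 = 2.0833, f(x_5) = 0.759518, coefficient = 2
x_6 = 2.2500, f(x_6) = 0.605398, coefficient = 2
x_7 = 2.4167, f(x_7) = 0.439675, coefficient = 2
x_8 = 2.5833, f(x_8) = 0.280593, coefficient = 2
x_9 = 2.7500, f(x_9) = 0.145665, coefficient = 2
x_10 = 2.9167, f(x_10) = 0.049744, coefficient = 2
x_11 = 3.0833, f(x_11) = 0.003390, coefficient = 2
x_12 = 3.2500, f(x_12) = 0.011706, coefficient = 1

I ≈ (0.166667/2) × 13.139388 = 1.094949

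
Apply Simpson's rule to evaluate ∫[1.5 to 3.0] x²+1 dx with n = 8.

f(x) = x²+1
a = 1.5, b = 3.0, n = 8
h = (b - a)/n = 0.187500

Simpson's rule: (h/3)[f(x₀) + 4f(x₁) + 2f(x₂) + ... + f(xₙ)]

x_0 = 1.5000, f(x_0) = 3.250000, coefficient = 1
x_1 = 1.6875, f(x_1) = 3.847656, coefficient = 4
x_2 = 1.8750, f(x_2) = 4.515625, coefficient = 2
x_3 = 2.0625, f(x_3) = 5.253906, coefficient = 4
x_4 = 2.2500, f(x_4) = 6.062500, coefficient = 2
x_5 = 2.4375, f(x_5) = 6.941406, coefficient = 4
x_6 = 2.6250, f(x_6) = 7.890625, coefficient = 2
x_7 = 2.8125, f(x_7) = 8.910156, coefficient = 4
x_8 = 3.0000, f(x_8) = 10.000000, coefficient = 1

I ≈ (0.187500/3) × 150.000000 = 9.375000
Exact value: 9.375000
Error: 0.000000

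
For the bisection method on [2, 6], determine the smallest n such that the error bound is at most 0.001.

We need (b-a)/2^n ≤ 0.001
(6 - 2)/2^n ≤ 0.001
4/2^n ≤ 0.001
2^n ≥ 4000
n ≥ log₂(4000) = 11.97
n ≥ 12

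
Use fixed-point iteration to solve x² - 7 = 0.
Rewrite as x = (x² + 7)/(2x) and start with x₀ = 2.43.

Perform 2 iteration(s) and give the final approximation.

Equation: x² - 7 = 0
Fixed-point form: x = (x² + 7)/(2x)
x₀ = 2.43

x_1 = g(2.430000) = 2.655329
x_2 = g(2.655329) = 2.645769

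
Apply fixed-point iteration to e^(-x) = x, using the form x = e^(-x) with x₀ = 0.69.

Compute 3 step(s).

Equation: e^(-x) = x
Fixed-point form: x = e^(-x)
x₀ = 0.69

x_1 = g(0.690000) = 0.501576
x_2 = g(0.501576) = 0.605575
x_3 = g(0.605575) = 0.545760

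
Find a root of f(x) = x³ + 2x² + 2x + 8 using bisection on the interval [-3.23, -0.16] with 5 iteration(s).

f(x) = x³ + 2x² + 2x + 8
Initial interval: [-3.23, -0.16]

Iteration 1:
  c_1 = (-3.230000 + (-0.160000))/2 = -1.695000
  f(c_1) = f(-1.695000) = 5.486273
  f(a) × f(c) < 0, new interval: [-3.230000, -1.695000]
Iteration 2:
  c_2 = (-3.230000 + (-1.695000))/2 = -2.462500
  f(c_2) = f(-2.462500) = 0.270443
  f(a) × f(c) < 0, new interval: [-3.230000, -2.462500]
Iteration 3:
  c_3 = (-3.230000 + (-2.462500))/2 = -2.846250
  f(c_3) = f(-2.846250) = -4.548089
  f(a) × f(c) ≥ 0, new interval: [-2.846250, -2.462500]
Iteration 4:
  c_4 = (-2.846250 + (-2.462500))/2 = -2.654375
  f(c_4) = f(-2.654375) = -1.919284
  f(a) × f(c) ≥ 0, new interval: [-2.654375, -2.462500]
Iteration 5:
  c_5 = (-2.654375 + (-2.462500))/2 = -2.558438
  f(c_5) = f(-2.558438) = -0.772185
  f(a) × f(c) ≥ 0, new interval: [-2.558438, -2.462500]

After 5 iteration(s), the approximation is c_5 = -2.558438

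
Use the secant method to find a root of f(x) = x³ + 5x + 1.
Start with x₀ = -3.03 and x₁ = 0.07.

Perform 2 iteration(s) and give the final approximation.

f(x) = x³ + 5x + 1
x₀ = -3.03, x₁ = 0.07

Secant formula: x_{n+1} = x_n - f(x_n)(x_n - x_{n-1})/(f(x_n) - f(x_{n-1}))

Iteration 1:
  f(-3.030000) = -41.968127
  f(0.070000) = 1.350343
  x_2 = 0.070000 - 1.350343×(0.070000 - (-3.030000))/(1.350343 - (-41.968127))
       = -0.026635
Iteration 2:
  f(0.070000) = 1.350343
  f(-0.026635) = 0.866808
  x_3 = -0.026635 - 0.866808×(-0.026635 - 0.070000)/(0.866808 - 1.350343)
       = -0.199866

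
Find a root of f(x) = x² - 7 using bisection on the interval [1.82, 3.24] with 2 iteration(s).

f(x) = x² - 7
Initial interval: [1.82, 3.24]

Iteration 1:
  c_1 = (1.820000 + 3.240000)/2 = 2.530000
  f(c_1) = f(2.530000) = -0.599100
  f(a) × f(c) ≥ 0, new interval: [2.530000, 3.240000]
Iteration 2:
  c_2 = (2.530000 + 3.240000)/2 = 2.885000
  f(c_2) = f(2.885000) = 1.323225
  f(a) × f(c) < 0, new interval: [2.530000, 2.885000]

After 2 iteration(s), the approximation is c_2 = 2.885000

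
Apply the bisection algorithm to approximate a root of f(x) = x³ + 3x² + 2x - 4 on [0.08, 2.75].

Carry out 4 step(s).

f(x) = x³ + 3x² + 2x - 4
Initial interval: [0.08, 2.75]

Iteration 1:
  c_1 = (0.080000 + 2.750000)/2 = 1.415000
  f(c_1) = f(1.415000) = 7.669823
  f(a) × f(c) < 0, new interval: [0.080000, 1.415000]
Iteration 2:
  c_2 = (0.080000 + 1.415000)/2 = 0.747500
  f(c_2) = f(0.747500) = -0.411061
  f(a) × f(c) ≥ 0, new interval: [0.747500, 1.415000]
Iteration 3:
  c_3 = (0.747500 + 1.415000)/2 = 1.081250
  f(c_3) = f(1.081250) = 2.933896
  f(a) × f(c) < 0, new interval: [0.747500, 1.081250]
Iteration 4:
  c_4 = (0.747500 + 1.081250)/2 = 0.914375
  f(c_4) = f(0.914375) = 1.101487
  f(a) × f(c) < 0, new interval: [0.747500, 0.914375]

After 4 iteration(s), the approximation is c_4 = 0.914375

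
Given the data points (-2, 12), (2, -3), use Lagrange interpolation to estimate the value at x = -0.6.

Lagrange interpolation formula:
P(x) = Σ yᵢ × Lᵢ(x)
where Lᵢ(x) = Π_{j≠i} (x - xⱼ)/(xᵢ - xⱼ)

L_0(-0.6) = (-0.6 - 2)/(-2 - 2) = 0.650000
L_1(-0.6) = (-0.6 - (-2))/(2 - (-2)) = 0.350000

P(-0.6) = 12×L_0(-0.6) + (-3)×L_1(-0.6)
P(-0.6) = 6.750000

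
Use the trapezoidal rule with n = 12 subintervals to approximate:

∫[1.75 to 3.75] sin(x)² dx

f(x) = sin(x)²
a = 1.75, b = 3.75, n = 12
h = (b - a)/n = 0.166667

Trapezoidal rule: (h/2)[f(x₀) + 2f(x₁) + 2f(x₂) + ... + f(xₙ)]

x_0 = 1.7500, f(x_0) = 0.968228, coefficient = 1
x_1 = 1.9167, f(x_1) = 0.885068, coefficient = 2
x_2 = 2.0833, f(x_2) = 0.759518, coefficient = 2
x_3 = 2.2500, f(x_3) = 0.605398, coefficient = 2
x_4 = 2.4167, f(x_4) = 0.439675, coefficient = 2
x_5 = 2.5833, f(x_5) = 0.280593, coefficient = 2
x_6 = 2.7500, f(x_6) = 0.145665, coefficient = 2
x_7 = 2.9167, f(x_7) = 0.049744, coefficient = 2
x_8 = 3.0833, f(x_8) = 0.003390, coefficient = 2
x_9 = 3.2500, f(x_9) = 0.011706, coefficient = 2
x_10 = 3.4167, f(x_10) = 0.073776, coefficient = 2
x_11 = 3.5833, f(x_11) = 0.182768, coefficient = 2
x_12 = 3.7500, f(x_12) = 0.326682, coefficient = 1

I ≈ (0.166667/2) × 8.169516 = 0.680793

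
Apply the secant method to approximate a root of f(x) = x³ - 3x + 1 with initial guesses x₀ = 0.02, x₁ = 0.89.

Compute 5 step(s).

f(x) = x³ - 3x + 1
x₀ = 0.02, x₁ = 0.89

Secant formula: x_{n+1} = x_n - f(x_n)(x_n - x_{n-1})/(f(x_n) - f(x_{n-1}))

Iteration 1:
  f(0.020000) = 0.940008
  f(0.890000) = -0.965031
  x_2 = 0.890000 - (-0.965031)×(0.890000 - 0.020000)/(-0.965031 - 0.940008)
       = 0.449286
Iteration 2:
  f(0.890000) = -0.965031
  f(0.449286) = -0.257167
  x_3 = 0.449286 - (-0.257167)×(0.449286 - 0.890000)/(-0.257167 - (-0.965031))
       = 0.289175
Iteration 3:
  f(0.449286) = -0.257167
  f(0.289175) = 0.156656
  x_4 = 0.289175 - 0.156656×(0.289175 - 0.449286)/(0.156656 - (-0.257167))
       = 0.349787
Iteration 4:
  f(0.289175) = 0.156656
  f(0.349787) = -0.006563
  x_5 = 0.349787 - (-0.006563)×(0.349787 - 0.289175)/(-0.006563 - 0.156656)
       = 0.347349
Iteration 5:
  f(0.349787) = -0.006563
  f(0.347349) = -0.000140
  x_6 = 0.347349 - (-0.000140)×(0.347349 - 0.349787)/(-0.000140 - (-0.006563))
       = 0.347296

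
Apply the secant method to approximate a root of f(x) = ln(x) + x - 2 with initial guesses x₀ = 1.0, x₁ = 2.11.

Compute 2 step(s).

f(x) = ln(x) + x - 2
x₀ = 1.0, x₁ = 2.11

Secant formula: x_{n+1} = x_n - f(x_n)(x_n - x_{n-1})/(f(x_n) - f(x_{n-1}))

Iteration 1:
  f(1.000000) = -1.000000
  f(2.110000) = 0.856688
  x_2 = 2.110000 - 0.856688×(2.110000 - 1.000000)/(0.856688 - (-1.000000))
       = 1.597839
Iteration 2:
  f(2.110000) = 0.856688
  f(1.597839) = 0.066491
  x_3 = 1.597839 - 0.066491×(1.597839 - 2.110000)/(0.066491 - 0.856688)
       = 1.554743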